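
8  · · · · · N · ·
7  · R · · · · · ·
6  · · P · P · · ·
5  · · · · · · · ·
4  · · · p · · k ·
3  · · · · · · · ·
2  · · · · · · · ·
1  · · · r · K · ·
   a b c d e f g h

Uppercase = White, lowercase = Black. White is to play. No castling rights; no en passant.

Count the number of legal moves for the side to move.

White to move; king on f1.
In check: yes, from the black rook on d1.
Legal moves: Kg2, Kf2, Ke2.
Count: 3.

3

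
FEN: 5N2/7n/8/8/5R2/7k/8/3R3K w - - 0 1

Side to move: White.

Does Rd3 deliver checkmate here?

After Rd3: black king on h3; in check: yes, from the white rook on d3.
King squares — g2: attacked by Kh1; h2: attacked by Kh1; g3: attacked by Rd3; g4: attacked by Rf4; h4: attacked by Rf4.
Black has no legal moves → checkmate.

yes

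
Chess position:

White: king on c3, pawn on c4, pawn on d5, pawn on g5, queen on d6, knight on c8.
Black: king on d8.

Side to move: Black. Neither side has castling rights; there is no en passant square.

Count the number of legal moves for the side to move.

2

Black to move; king on d8.
In check: yes, from the white queen on d6.
Legal moves: Ke8, Kxc8.
Count: 2.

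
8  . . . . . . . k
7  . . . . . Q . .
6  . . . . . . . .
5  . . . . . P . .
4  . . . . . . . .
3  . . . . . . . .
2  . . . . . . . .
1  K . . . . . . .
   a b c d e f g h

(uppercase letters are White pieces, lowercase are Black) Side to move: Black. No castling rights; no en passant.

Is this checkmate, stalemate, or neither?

Black to move; black king on h8.
In check: no.
King squares — g7: attacked by Qf7; h7: attacked by Qf7; g8: attacked by Qf7.
Legal moves for Black: none.
Not in check and no legal moves → stalemate.

stalemate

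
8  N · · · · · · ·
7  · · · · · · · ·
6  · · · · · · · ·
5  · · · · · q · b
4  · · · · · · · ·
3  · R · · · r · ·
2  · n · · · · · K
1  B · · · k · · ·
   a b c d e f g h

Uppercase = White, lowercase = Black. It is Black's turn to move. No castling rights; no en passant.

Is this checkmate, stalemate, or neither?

Black to move; black king on e1.
In check: no.
Legal moves for Black include: Be8, Bf7, Bg6, Bg4, Qf8, Qc8, Qh7, Qf7, Qd7, Qg6, Qf6, Qe6, Qg5, Qe5+, Qd5, Qc5, Qb5, Qa5, ... (list truncated; more exist).
Black has legal moves and is not in check → neither.

neither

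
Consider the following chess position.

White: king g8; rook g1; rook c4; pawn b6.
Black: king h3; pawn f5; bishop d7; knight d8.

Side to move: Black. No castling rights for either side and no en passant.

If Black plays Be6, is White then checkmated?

no

After Be6: white king on g8; in check: yes, from the black bishop on e6.
White has 4 legal replies: Kh8, Kf8, Kh7, Kg7.
In check but a legal move exists → not checkmate.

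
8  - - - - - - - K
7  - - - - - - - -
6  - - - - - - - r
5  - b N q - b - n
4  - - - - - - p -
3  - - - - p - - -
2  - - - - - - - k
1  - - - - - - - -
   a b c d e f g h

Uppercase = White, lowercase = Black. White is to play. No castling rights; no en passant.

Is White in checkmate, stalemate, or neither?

checkmate

White to move; white king on h8.
In check: yes, from the black rook on h6.
King squares — g7: attacked by Nh5; h7: attacked by Bf5; g8: attacked by Qd5.
Legal moves for White: none.
In check with no legal moves → checkmate.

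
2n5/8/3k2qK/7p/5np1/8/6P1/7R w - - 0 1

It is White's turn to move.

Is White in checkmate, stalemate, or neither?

White to move; white king on h6.
In check: yes, from the black queen on g6.
King squares — g5: attacked by Qg6; h5: attacked by Nf4; g6: attacked by Nf4; g7: attacked by Qg6; h7: attacked by Qg6.
Legal moves for White: none.
In check with no legal moves → checkmate.

checkmate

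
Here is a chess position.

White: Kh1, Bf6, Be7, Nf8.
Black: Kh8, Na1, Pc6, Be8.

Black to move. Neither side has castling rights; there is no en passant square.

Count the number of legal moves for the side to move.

Black to move; king on h8.
In check: yes, from the white bishop on f6.
Legal moves: Kg8.
Count: 1.

1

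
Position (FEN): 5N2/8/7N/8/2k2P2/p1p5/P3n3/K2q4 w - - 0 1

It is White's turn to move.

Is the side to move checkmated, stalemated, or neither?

White to move; white king on a1.
In check: yes, from the black queen on d1.
King squares — b1: attacked by Qd1; a2: own pawn; b2: attacked by Pa3.
Legal moves for White: none.
In check with no legal moves → checkmate.

checkmate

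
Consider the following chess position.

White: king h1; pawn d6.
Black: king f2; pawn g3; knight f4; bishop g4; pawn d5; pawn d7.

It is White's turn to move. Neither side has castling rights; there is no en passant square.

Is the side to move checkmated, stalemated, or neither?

stalemate

White to move; white king on h1.
In check: no.
King squares — g1: attacked by Kf2; g2: attacked by Kf2; h2: attacked by Pg3.
Legal moves for White: none.
Not in check and no legal moves → stalemate.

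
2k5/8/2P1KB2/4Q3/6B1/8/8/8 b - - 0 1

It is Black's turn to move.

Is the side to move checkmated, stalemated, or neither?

Black to move; black king on c8.
In check: no.
King squares — b7: attacked by Pc6; c7: attacked by Qe5; d7: attacked by Pc6; b8: attacked by Qe5; d8: attacked by Bf6.
Legal moves for Black: none.
Not in check and no legal moves → stalemate.

stalemate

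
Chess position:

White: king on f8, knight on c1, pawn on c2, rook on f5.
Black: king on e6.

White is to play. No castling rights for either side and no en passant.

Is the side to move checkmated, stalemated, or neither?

White to move; white king on f8.
In check: no.
Legal moves for White include: Kg8, Ke8, Kg7, Rf7, Rf6+, Rh5, Rg5, Re5+, Rd5, Rc5, Rb5, Ra5, Rf4, Rf3, Rf2, Rf1, Nd3, Nb3, ... (list truncated; more exist).
White has legal moves and is not in check → neither.

neither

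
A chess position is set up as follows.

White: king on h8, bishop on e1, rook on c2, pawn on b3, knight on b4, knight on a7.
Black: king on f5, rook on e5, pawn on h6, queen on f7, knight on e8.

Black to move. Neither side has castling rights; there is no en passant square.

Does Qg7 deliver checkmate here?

After Qg7: white king on h8; in check: yes, from the black queen on g7.
King squares — g7: attacked by Ne8; h7: attacked by Qg7; g8: attacked by Qg7.
White has no legal moves → checkmate.

yes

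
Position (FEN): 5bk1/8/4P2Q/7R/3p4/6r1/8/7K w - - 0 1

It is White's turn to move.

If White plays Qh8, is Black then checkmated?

After Qh8: black king on g8; in check: yes, from the white queen on h8.
King squares — f7: attacked by Pe6; g7: attacked by Qh8; h7: attacked by Rh5; f8: own bishop; h8: attacked by Rh5.
Black has no legal moves → checkmate.

yes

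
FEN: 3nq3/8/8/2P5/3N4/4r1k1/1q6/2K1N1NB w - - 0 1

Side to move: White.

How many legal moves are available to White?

2

White to move; king on c1.
In check: yes, from the black queen on b2.
Legal moves: Kxb2, Kd1.
Count: 2.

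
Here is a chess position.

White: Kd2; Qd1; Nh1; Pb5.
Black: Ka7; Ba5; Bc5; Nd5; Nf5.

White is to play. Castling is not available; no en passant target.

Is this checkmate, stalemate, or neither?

White to move; white king on d2.
In check: yes, from the black bishop on a5.
Legal moves for White: Kd3, Ke2, Kc2, Kc1.
White is in check but has 4 legal moves → neither.

neither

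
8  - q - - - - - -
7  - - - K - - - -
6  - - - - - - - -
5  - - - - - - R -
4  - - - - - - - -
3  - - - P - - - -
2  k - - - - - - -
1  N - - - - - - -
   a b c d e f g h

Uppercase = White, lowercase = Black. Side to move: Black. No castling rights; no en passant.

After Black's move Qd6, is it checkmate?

After Qd6: white king on d7; in check: yes, from the black queen on d6.
White has 3 legal replies: Ke8, Kc8, Kxd6.
In check but a legal move exists → not checkmate.

no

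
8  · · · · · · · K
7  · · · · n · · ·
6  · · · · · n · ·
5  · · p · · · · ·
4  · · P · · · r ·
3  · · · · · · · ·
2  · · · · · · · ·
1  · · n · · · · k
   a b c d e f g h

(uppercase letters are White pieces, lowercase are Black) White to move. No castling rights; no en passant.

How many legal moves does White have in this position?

White to move; king on h8.
In check: no.
Legal moves: none.
Count: 0.

0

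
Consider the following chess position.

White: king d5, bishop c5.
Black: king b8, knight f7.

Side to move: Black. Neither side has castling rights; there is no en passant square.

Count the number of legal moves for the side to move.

Black to move; king on b8.
In check: no.
Legal moves: Kc8, Ka8, Kc7, Kb7, Nh8, Nd8, Nh6, Nd6, Ng5, Ne5.
Count: 10.

10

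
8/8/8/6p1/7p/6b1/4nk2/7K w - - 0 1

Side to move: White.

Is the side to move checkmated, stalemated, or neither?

White to move; white king on h1.
In check: no.
King squares — g1: attacked by Ne2; g2: attacked by Kf2; h2: attacked by Bg3.
Legal moves for White: none.
Not in check and no legal moves → stalemate.

stalemate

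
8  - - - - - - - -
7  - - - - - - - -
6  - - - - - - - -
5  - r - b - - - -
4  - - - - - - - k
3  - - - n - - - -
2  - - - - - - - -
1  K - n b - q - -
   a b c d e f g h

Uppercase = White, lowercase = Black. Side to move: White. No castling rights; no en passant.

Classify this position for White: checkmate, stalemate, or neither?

stalemate

White to move; white king on a1.
In check: no.
King squares — b1: attacked by Rb5; a2: attacked by Nc1; b2: attacked by Nd3.
Legal moves for White: none.
Not in check and no legal moves → stalemate.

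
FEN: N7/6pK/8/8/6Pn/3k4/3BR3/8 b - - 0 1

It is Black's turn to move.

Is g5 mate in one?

no

After g5: white king on h7; in check: no.
White is not in check, so this cannot be checkmate.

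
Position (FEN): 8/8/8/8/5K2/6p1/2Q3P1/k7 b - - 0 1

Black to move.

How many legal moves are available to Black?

Black to move; king on a1.
In check: no.
Legal moves: none.
Count: 0.

0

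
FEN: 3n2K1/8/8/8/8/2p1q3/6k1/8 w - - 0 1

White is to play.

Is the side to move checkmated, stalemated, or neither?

White to move; white king on g8.
In check: no.
Legal moves for White: Kh8, Kf8, Kh7, Kg7.
White has 4 legal moves and is not in check → neither.

neither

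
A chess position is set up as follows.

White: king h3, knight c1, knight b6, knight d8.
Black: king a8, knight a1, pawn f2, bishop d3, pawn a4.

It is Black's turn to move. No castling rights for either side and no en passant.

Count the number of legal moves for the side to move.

Black to move; king on a8.
In check: yes, from the white knight on b6.
Legal moves: Kb8, Ka7.
Count: 2.

2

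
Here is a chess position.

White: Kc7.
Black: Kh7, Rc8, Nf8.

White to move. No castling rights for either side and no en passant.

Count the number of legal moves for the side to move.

White to move; king on c7.
In check: yes, from the black rook on c8.
Legal moves: Kxc8, Kb7, Kd6, Kb6.
Count: 4.

4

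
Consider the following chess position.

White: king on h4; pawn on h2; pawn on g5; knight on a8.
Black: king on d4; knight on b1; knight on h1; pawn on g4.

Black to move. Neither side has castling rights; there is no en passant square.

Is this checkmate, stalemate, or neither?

Black to move; black king on d4.
In check: no.
Legal moves for Black: Ke5, Kd5, Kc5, Ke4, Kc4, Ke3, Kd3, Kc3, Ng3, Nf2, Nc3, Na3, Nd2, g3.
Black has 14 legal moves and is not in check → neither.

neither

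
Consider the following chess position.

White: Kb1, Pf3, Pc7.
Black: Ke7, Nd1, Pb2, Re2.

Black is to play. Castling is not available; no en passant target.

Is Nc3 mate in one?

yes

After Nc3: white king on b1; in check: yes, from the black knight on c3.
King squares — a1: attacked by Pb2; c1: attacked by Pb2; a2: attacked by Nc3; b2: attacked by Re2; c2: attacked by Re2.
White has no legal moves → checkmate.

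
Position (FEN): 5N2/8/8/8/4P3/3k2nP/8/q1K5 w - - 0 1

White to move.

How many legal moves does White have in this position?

0

White to move; king on c1.
In check: yes, from the black queen on a1.
Legal moves: none.
Count: 0.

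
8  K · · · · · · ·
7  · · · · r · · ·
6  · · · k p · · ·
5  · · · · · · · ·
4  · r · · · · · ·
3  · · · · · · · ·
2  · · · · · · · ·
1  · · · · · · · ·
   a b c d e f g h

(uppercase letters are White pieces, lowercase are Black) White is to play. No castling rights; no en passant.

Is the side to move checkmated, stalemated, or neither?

White to move; white king on a8.
In check: no.
King squares — a7: attacked by Re7; b7: attacked by Rb4; b8: attacked by Rb4.
Legal moves for White: none.
Not in check and no legal moves → stalemate.

stalemate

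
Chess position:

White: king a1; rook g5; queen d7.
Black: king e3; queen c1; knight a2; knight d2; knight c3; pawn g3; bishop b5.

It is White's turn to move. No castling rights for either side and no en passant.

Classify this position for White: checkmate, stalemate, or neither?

White to move; white king on a1.
In check: yes, from the black queen on c1.
King squares — b1: attacked by Qc1; a2: attacked by Nc3; b2: attacked by Qc1.
Legal moves for White: none.
In check with no legal moves → checkmate.

checkmate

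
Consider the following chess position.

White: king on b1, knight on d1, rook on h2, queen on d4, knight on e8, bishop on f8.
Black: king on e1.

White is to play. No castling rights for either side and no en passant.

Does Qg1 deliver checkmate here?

yes

After Qg1: black king on e1; in check: yes, from the white queen on g1.
King squares — d1: attacked by Qg1; f1: attacked by Qg1; d2: attacked by Rh2; e2: attacked by Rh2; f2: attacked by Nd1.
Black has no legal moves → checkmate.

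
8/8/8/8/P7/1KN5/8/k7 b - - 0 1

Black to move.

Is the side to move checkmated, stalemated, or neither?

Black to move; black king on a1.
In check: no.
King squares — b1: attacked by Nc3; a2: attacked by Kb3; b2: attacked by Kb3.
Legal moves for Black: none.
Not in check and no legal moves → stalemate.

stalemate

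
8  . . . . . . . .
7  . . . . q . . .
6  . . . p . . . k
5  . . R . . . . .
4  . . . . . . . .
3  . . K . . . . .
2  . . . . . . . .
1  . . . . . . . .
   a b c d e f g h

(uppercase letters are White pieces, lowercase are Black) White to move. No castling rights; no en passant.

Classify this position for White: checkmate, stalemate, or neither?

neither

White to move; white king on c3.
In check: no.
Legal moves for White include: Rc8, Rc7, Rc6, Rh5+, Rg5, Rf5, Re5, Rd5, Rb5, Ra5, Rc4, Kd4, Kc4, Kb4, Kd3, Kb3, Kd2, Kc2, ... (list truncated; more exist).
White has legal moves and is not in check → neither.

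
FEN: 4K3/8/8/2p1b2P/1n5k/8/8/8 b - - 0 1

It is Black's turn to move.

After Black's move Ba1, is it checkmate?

After Ba1: white king on e8; in check: no.
White is not in check, so this cannot be checkmate.

no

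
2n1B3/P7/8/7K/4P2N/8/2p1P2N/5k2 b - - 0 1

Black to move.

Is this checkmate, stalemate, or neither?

Black to move; black king on f1.
In check: yes, from the white knight on h2.
King squares — e1: available; g1: available; e2: available; f2: available; g2: attacked by Nh4.
Legal moves for Black: Kf2, Kxe2, Kg1, Ke1.
Black is in check but has 4 legal moves → neither.

neither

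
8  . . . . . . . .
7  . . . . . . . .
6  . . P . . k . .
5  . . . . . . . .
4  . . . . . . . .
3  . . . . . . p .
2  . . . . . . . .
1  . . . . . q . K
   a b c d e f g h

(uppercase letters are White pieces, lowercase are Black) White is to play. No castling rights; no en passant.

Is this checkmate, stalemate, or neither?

White to move; white king on h1.
In check: yes, from the black queen on f1.
King squares — g1: attacked by Qf1; g2: attacked by Qf1; h2: attacked by Pg3.
Legal moves for White: none.
In check with no legal moves → checkmate.

checkmate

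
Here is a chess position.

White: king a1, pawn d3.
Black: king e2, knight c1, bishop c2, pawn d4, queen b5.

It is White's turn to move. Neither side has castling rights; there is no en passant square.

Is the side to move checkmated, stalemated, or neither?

stalemate

White to move; white king on a1.
In check: no.
King squares — b1: attacked by Bc2; a2: attacked by Nc1; b2: attacked by Qb5.
Legal moves for White: none.
Not in check and no legal moves → stalemate.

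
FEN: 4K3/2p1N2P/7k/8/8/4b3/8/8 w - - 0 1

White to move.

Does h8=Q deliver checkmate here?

After h8=Q: black king on h6; in check: yes, from the white queen on h8.
Black has 1 legal reply: Kg5.
In check but a legal move exists → not checkmate.

no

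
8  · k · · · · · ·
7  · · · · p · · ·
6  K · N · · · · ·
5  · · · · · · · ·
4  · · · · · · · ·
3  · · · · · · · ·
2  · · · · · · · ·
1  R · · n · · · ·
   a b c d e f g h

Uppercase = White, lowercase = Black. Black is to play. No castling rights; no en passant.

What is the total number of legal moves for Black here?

3

Black to move; king on b8.
In check: yes, from the white knight on c6.
Legal moves: Kc8, Ka8, Kc7.
Count: 3.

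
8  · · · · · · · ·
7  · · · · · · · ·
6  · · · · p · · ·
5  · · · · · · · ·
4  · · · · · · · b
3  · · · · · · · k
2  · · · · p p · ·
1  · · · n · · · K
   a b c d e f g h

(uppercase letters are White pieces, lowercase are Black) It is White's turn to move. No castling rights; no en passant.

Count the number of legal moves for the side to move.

White to move; king on h1.
In check: no.
Legal moves: none.
Count: 0.

0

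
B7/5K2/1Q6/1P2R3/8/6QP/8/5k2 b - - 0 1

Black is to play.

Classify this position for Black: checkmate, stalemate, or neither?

stalemate

Black to move; black king on f1.
In check: no.
King squares — e1: attacked by Qg3; g1: attacked by Qg3; e2: attacked by Re5; f2: attacked by Qg3; g2: attacked by Qg3.
Legal moves for Black: none.
Not in check and no legal moves → stalemate.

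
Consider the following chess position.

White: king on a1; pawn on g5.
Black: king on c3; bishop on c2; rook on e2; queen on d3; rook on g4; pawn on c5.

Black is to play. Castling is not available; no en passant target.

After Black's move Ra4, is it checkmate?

yes

After Ra4: white king on a1; in check: yes, from the black rook on a4.
King squares — b1: attacked by Bc2; a2: attacked by Ra4; b2: attacked by Kc3.
White has no legal moves → checkmate.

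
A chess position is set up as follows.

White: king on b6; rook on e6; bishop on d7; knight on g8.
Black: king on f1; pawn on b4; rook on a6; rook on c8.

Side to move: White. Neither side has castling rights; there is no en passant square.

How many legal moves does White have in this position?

3

White to move; king on b6.
In check: yes, from the black rook on a6.
Legal moves: Kb7, Kxa6, Kb5.
Count: 3.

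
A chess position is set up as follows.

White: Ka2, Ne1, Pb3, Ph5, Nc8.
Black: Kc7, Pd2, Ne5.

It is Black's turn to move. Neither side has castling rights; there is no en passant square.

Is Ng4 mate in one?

After Ng4: white king on a2; in check: no.
White is not in check, so this cannot be checkmate.

no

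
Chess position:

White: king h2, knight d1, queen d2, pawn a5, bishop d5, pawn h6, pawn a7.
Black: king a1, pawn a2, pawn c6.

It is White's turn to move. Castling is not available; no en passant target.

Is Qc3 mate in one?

no

After Qc3: black king on a1; in check: yes, from the white queen on c3.
Black has 1 legal reply: Kb1.
In check but a legal move exists → not checkmate.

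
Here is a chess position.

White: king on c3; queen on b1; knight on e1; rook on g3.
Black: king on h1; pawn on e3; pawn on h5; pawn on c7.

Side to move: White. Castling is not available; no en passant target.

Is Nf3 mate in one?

yes

After Nf3: black king on h1; in check: yes, from the white queen on b1.
King squares — g1: attacked by Qb1; g2: attacked by Rg3; h2: attacked by Nf3.
Black has no legal moves → checkmate.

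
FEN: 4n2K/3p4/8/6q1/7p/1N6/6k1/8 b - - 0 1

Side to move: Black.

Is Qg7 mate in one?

yes

After Qg7: white king on h8; in check: yes, from the black queen on g7.
King squares — g7: attacked by Ne8; h7: attacked by Qg7; g8: attacked by Qg7.
White has no legal moves → checkmate.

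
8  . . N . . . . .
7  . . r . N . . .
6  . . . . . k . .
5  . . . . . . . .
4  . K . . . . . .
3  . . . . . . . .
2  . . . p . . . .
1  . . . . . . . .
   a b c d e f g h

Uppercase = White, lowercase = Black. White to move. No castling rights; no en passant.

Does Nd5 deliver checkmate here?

no

After Nd5: black king on f6; in check: yes, from the white knight on d5.
Black has 7 legal replies: Kg7, Kf7, Kg6, Ke6, Kg5, Kf5, Ke5.
In check but a legal move exists → not checkmate.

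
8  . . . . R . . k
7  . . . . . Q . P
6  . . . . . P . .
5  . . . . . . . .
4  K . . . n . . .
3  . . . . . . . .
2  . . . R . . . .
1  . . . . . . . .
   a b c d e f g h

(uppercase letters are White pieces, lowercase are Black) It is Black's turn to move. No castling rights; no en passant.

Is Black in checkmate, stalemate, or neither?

Black to move; black king on h8.
In check: yes, from the white rook on e8.
King squares — g7: attacked by Pf6; h7: attacked by Qf7; g8: attacked by Qf7.
Legal moves for Black: none.
In check with no legal moves → checkmate.

checkmate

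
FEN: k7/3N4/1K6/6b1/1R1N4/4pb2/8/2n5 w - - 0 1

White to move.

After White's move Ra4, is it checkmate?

yes

After Ra4: black king on a8; in check: yes, from the white rook on a4.
King squares — a7: attacked by Ra4; b7: attacked by Kb6; b8: attacked by Nd7.
Black has no legal moves → checkmate.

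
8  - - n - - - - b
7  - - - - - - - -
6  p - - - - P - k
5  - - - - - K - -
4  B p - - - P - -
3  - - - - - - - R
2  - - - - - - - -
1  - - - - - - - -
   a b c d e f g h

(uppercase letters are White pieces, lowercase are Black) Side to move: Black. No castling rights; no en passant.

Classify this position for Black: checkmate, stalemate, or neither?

checkmate

Black to move; black king on h6.
In check: yes, from the white rook on h3.
King squares — g5: attacked by Pf4; h5: attacked by Rh3; g6: attacked by Kf5; g7: attacked by Pf6; h7: attacked by Rh3.
Legal moves for Black: none.
In check with no legal moves → checkmate.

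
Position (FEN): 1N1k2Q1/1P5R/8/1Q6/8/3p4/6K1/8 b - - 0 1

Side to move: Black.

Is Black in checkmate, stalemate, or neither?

Black to move; black king on d8.
In check: yes, from the white queen on g8.
King squares — c7: attacked by Rh7; d7: attacked by Qb5; e7: attacked by Rh7; c8: attacked by Pb7; e8: attacked by Qb5.
Legal moves for Black: none.
In check with no legal moves → checkmate.

checkmate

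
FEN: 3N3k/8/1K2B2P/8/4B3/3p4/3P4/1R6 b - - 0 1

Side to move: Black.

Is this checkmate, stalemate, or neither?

stalemate

Black to move; black king on h8.
In check: no.
King squares — g7: attacked by Ph6; h7: attacked by Be4; g8: attacked by Be6.
Legal moves for Black: none.
Not in check and no legal moves → stalemate.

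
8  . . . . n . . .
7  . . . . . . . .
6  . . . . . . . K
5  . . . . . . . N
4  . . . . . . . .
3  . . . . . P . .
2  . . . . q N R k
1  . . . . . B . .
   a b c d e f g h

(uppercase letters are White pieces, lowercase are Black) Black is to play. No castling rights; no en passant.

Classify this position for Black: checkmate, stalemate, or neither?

Black to move; black king on h2.
In check: yes, from the white rook on g2.
King squares — g1: attacked by Rg2; h1: attacked by Nf2; g2: attacked by Bf1; g3: attacked by Rg2; h3: attacked by Nf2.
Legal moves for Black: none.
In check with no legal moves → checkmate.

checkmate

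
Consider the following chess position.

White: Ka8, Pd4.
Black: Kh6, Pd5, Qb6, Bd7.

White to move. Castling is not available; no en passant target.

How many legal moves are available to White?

0

White to move; king on a8.
In check: no.
Legal moves: none.
Count: 0.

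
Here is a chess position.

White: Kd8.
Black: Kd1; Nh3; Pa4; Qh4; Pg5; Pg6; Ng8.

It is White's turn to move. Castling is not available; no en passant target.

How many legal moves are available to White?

White to move; king on d8.
In check: no.
Legal moves: Ke8, Kc8, Kd7, Kc7.
Count: 4.

4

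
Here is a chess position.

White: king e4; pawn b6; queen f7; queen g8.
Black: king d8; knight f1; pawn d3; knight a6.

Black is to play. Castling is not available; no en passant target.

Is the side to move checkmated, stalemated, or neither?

Black to move; black king on d8.
In check: yes, from the white queen on g8.
King squares — c7: attacked by Pb6; d7: attacked by Qf7; e7: attacked by Qf7; c8: attacked by Qg8; e8: attacked by Qf7.
Legal moves for Black: none.
In check with no legal moves → checkmate.

checkmate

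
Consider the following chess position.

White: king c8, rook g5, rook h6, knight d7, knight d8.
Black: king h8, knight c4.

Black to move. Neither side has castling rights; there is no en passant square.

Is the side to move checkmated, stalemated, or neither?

Black to move; black king on h8.
In check: yes, from the white rook on h6.
King squares — g7: attacked by Rg5; h7: attacked by Rh6; g8: attacked by Rg5.
Legal moves for Black: none.
In check with no legal moves → checkmate.

checkmate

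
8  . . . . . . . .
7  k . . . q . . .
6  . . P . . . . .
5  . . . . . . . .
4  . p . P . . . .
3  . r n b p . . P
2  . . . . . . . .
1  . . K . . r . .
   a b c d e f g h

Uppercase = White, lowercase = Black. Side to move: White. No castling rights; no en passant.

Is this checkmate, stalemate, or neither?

White to move; white king on c1.
In check: yes, from the black rook on f1.
King squares — b1: attacked by Rf1; d1: attacked by Rf1; b2: attacked by Rb3; c2: attacked by Bd3; d2: attacked by Pe3.
Legal moves for White: none.
In check with no legal moves → checkmate.

checkmate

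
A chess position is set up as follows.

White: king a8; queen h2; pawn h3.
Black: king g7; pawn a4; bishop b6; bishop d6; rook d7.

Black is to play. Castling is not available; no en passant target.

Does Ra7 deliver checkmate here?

yes

After Ra7: white king on a8; in check: yes, from the black rook on a7.
King squares — a7: attacked by Bb6; b7: attacked by Ra7; b8: attacked by Bd6.
White has no legal moves → checkmate.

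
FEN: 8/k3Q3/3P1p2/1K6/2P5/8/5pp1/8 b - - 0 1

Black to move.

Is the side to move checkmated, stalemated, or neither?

neither

Black to move; black king on a7.
In check: yes, from the white queen on e7.
King squares — a6: attacked by Kb5; b6: attacked by Kb5; b7: attacked by Qe7; a8: available; b8: available.
Legal moves for Black: Kb8, Ka8.
Black is in check but has 2 legal moves → neither.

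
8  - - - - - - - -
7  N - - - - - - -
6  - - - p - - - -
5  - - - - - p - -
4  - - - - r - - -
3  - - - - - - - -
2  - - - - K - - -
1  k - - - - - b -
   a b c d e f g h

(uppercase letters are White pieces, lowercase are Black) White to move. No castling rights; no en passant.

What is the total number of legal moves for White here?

5

White to move; king on e2.
In check: yes, from the black rook on e4.
Legal moves: Kf3, Kd3, Kd2, Kf1, Kd1.
Count: 5.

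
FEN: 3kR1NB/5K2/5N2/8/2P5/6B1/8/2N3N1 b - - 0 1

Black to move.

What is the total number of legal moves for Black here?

0

Black to move; king on d8.
In check: yes, from the white rook on e8.
Legal moves: none.
Count: 0.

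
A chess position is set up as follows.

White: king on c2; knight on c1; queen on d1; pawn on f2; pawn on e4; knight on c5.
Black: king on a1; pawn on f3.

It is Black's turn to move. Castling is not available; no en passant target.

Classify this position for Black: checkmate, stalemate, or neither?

stalemate

Black to move; black king on a1.
In check: no.
King squares — b1: attacked by Kc2; a2: attacked by Nc1; b2: attacked by Kc2.
Legal moves for Black: none.
Not in check and no legal moves → stalemate.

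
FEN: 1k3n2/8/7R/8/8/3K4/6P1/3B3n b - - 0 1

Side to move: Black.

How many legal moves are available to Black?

11

Black to move; king on b8.
In check: no.
Legal moves: Nh7, Nd7, Ng6, Ne6, Kc8, Ka8, Kc7, Kb7, Ka7, Ng3, Nf2+.
Count: 11.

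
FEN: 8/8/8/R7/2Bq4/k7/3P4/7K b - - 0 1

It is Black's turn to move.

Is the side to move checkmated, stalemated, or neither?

neither

Black to move; black king on a3.
In check: yes, from the white rook on a5.
King squares — a2: attacked by Bc4; b2: available; b3: attacked by Bc4; a4: attacked by Ra5; b4: available.
Legal moves for Black: Kb4, Kb2.
Black is in check but has 2 legal moves → neither.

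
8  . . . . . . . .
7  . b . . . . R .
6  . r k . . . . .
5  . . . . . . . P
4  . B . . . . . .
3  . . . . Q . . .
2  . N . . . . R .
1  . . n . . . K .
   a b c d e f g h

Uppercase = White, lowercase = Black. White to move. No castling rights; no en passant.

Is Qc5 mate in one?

yes

After Qc5: black king on c6; in check: yes, from the white queen on c5.
King squares — b5: attacked by Qc5; c5: attacked by Bb4; d5: attacked by Qc5; b6: own rook; d6: attacked by Qc5; b7: own bishop; c7: attacked by Qc5; d7: attacked by Rg7.
Black has no legal moves → checkmate.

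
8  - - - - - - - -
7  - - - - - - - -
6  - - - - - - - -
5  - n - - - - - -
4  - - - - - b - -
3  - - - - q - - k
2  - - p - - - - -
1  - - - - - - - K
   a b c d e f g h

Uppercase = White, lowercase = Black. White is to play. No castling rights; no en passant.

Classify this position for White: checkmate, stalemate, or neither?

stalemate

White to move; white king on h1.
In check: no.
King squares — g1: attacked by Qe3; g2: attacked by Kh3; h2: attacked by Kh3.
Legal moves for White: none.
Not in check and no legal moves → stalemate.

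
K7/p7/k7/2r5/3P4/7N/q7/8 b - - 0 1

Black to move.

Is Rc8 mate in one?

yes

After Rc8: white king on a8; in check: yes, from the black rook on c8.
King squares — a7: attacked by Ka6; b7: attacked by Ka6; b8: attacked by Rc8.
White has no legal moves → checkmate.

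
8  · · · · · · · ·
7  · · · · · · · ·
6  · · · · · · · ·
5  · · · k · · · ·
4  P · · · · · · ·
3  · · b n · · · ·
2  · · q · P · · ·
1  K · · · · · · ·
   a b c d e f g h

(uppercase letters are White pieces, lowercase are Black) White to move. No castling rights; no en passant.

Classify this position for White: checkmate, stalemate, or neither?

White to move; white king on a1.
In check: yes, from the black bishop on c3.
King squares — b1: attacked by Qc2; a2: attacked by Qc2; b2: attacked by Qc2.
Legal moves for White: none.
In check with no legal moves → checkmate.

checkmate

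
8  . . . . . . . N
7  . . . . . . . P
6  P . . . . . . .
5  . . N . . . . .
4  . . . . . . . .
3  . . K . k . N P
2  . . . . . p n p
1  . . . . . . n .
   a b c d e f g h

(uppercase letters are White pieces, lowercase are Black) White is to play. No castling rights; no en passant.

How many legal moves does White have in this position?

White to move; king on c3.
In check: no.
Legal moves: Nf7, Ng6, Nd7, Nb7, Ne6, Nce4, Na4, Nd3, Nb3, Nh5, Nf5+, Nge4, Ne2, Nh1, Nf1+, Kc4, Kb4, Kb3, Kc2, Kb2, a7, h4.
Count: 22.

22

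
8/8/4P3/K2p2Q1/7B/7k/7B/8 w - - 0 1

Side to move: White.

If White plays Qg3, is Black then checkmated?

After Qg3: black king on h3; in check: yes, from the white queen on g3.
King squares — g2: attacked by Qg3; h2: attacked by Qg3; g3: attacked by Bh2; g4: attacked by Qg3; h4: attacked by Qg3.
Black has no legal moves → checkmate.

yes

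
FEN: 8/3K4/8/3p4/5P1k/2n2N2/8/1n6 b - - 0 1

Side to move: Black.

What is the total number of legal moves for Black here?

Black to move; king on h4.
In check: yes, from the white knight on f3.
Legal moves: Kh5, Kg4, Kh3, Kg3.
Count: 4.

4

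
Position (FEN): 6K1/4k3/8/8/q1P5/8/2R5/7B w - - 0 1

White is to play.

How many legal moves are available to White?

White to move; king on g8.
In check: no.
Legal moves: Kh8, Kh7, Kg7, Rc3, Rh2, Rg2, Rf2, Re2+, Rd2, Rb2, Ra2, Rc1, Ba8, Bb7, Bc6, Bd5, Be4, Bf3, Bg2, c5.
Count: 20.

20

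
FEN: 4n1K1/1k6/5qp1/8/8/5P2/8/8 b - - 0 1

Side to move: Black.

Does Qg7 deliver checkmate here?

After Qg7: white king on g8; in check: yes, from the black queen on g7.
King squares — f7: attacked by Qg7; g7: attacked by Ne8; h7: attacked by Qg7; f8: attacked by Qg7; h8: attacked by Qg7.
White has no legal moves → checkmate.

yes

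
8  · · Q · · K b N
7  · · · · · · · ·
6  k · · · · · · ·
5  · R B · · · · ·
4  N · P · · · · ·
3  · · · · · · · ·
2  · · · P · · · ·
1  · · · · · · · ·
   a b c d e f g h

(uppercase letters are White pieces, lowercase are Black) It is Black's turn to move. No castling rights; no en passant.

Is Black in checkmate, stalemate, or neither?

Black to move; black king on a6.
In check: yes, from the white queen on c8.
King squares — a5: attacked by Rb5; b5: attacked by Pc4; b6: attacked by Na4; a7: attacked by Bc5; b7: attacked by Rb5.
Legal moves for Black: none.
In check with no legal moves → checkmate.

checkmate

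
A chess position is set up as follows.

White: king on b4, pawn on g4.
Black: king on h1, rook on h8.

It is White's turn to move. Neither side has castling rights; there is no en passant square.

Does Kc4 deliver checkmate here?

After Kc4: black king on h1; in check: no.
Black is not in check, so this cannot be checkmate.

no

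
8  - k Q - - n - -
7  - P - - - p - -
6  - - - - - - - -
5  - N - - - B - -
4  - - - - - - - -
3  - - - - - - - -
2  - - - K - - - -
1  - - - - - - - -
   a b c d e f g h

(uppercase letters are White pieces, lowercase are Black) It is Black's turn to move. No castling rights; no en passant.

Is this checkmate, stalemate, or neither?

Black to move; black king on b8.
In check: yes, from the white queen on c8.
King squares — a7: attacked by Nb5; b7: attacked by Qc8; c7: attacked by Nb5; a8: attacked by Pb7; c8: attacked by Bf5.
Legal moves for Black: none.
In check with no legal moves → checkmate.

checkmate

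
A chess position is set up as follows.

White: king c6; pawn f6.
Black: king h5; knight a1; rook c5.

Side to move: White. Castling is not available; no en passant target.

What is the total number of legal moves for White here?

5

White to move; king on c6.
In check: yes, from the black rook on c5.
Legal moves: Kd7, Kb7, Kd6, Kb6, Kxc5.
Count: 5.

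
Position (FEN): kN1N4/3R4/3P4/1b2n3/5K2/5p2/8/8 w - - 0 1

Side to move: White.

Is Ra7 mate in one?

After Ra7: black king on a8; in check: yes, from the white rook on a7.
Black has 2 legal replies: Kxb8, Kxa7.
In check but a legal move exists → not checkmate.

no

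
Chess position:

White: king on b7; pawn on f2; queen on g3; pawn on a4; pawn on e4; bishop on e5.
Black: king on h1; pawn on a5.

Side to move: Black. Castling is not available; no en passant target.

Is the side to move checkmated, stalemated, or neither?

stalemate

Black to move; black king on h1.
In check: no.
King squares — g1: attacked by Qg3; g2: attacked by Qg3; h2: attacked by Qg3.
Legal moves for Black: none.
Not in check and no legal moves → stalemate.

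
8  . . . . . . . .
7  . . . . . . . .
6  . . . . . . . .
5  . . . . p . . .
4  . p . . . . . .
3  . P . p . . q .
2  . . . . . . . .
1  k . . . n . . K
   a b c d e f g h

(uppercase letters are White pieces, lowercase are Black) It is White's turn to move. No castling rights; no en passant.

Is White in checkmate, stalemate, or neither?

White to move; white king on h1.
In check: no.
King squares — g1: attacked by Qg3; g2: attacked by Ne1; h2: attacked by Qg3.
Legal moves for White: none.
Not in check and no legal moves → stalemate.

stalemate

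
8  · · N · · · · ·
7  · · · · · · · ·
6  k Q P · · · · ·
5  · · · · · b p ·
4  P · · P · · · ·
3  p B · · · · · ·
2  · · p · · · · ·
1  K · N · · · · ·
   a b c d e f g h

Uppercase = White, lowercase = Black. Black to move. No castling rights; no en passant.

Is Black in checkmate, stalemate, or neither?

checkmate

Black to move; black king on a6.
In check: yes, from the white queen on b6.
King squares — a5: attacked by Qb6; b5: attacked by Pa4; b6: attacked by Nc8; a7: attacked by Qb6; b7: attacked by Qb6.
Legal moves for Black: none.
In check with no legal moves → checkmate.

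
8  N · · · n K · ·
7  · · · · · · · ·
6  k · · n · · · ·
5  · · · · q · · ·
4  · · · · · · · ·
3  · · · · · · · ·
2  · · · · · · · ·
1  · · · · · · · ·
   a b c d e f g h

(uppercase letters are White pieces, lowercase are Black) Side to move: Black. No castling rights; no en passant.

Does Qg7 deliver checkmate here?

yes

After Qg7: white king on f8; in check: yes, from the black queen on g7.
King squares — e7: attacked by Qg7; f7: attacked by Nd6; g7: attacked by Ne8; e8: attacked by Nd6; g8: attacked by Qg7.
White has no legal moves → checkmate.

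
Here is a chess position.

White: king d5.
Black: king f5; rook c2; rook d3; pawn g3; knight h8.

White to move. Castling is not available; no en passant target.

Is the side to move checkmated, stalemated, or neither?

White to move; white king on d5.
In check: yes, from the black rook on d3.
King squares — c4: attacked by Rc2; d4: attacked by Rd3; e4: attacked by Kf5; c5: attacked by Rc2; e5: attacked by Kf5; c6: attacked by Rc2; d6: attacked by Rd3; e6: attacked by Kf5.
Legal moves for White: none.
In check with no legal moves → checkmate.

checkmate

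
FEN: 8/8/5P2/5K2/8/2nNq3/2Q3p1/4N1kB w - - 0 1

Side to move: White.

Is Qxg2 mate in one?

After Qxg2: black king on g1; in check: yes, from the white queen on g2.
King squares — f1: attacked by Qg2; h1: attacked by Qg2; f2: attacked by Qg2; g2: attacked by Ne1; h2: attacked by Qg2.
Black has no legal moves → checkmate.

yes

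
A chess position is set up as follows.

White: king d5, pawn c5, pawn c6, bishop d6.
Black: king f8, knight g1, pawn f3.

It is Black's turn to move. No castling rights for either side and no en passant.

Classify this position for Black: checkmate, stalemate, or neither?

neither

Black to move; black king on f8.
In check: yes, from the white bishop on d6.
Legal moves for Black: Kg8, Ke8, Kg7, Kf7.
Black is in check but has 4 legal moves → neither.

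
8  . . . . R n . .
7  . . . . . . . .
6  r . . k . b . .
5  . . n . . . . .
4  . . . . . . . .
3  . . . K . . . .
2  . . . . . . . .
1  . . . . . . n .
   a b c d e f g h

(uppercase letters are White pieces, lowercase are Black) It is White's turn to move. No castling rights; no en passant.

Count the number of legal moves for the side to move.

White to move; king on d3.
In check: yes, from the black knight on c5.
Legal moves: Kc4, Ke3, Kd2, Kc2.
Count: 4.

4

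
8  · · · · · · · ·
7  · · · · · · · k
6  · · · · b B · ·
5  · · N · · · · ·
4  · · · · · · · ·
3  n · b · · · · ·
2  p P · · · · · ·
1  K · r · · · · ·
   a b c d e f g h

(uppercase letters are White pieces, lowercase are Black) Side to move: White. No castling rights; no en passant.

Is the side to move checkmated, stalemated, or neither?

White to move; white king on a1.
In check: yes, from the black rook on c1.
King squares — b1: attacked by Rc1; a2: attacked by Be6; b2: own pawn.
Legal moves for White: none.
In check with no legal moves → checkmate.

checkmate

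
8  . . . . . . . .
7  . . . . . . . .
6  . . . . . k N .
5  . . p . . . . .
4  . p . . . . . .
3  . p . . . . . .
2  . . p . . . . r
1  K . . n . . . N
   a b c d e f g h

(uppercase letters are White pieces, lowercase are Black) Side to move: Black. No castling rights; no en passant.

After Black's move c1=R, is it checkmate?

After c1=R: white king on a1; in check: yes, from the black rook on c1.
King squares — b1: attacked by Rc1; a2: attacked by Rh2; b2: attacked by Nd1.
White has no legal moves → checkmate.

yes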